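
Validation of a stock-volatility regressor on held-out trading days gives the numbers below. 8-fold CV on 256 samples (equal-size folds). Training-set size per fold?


Fold size = 256/8 = 32
Training per fold = 256 - 32 = 224

224


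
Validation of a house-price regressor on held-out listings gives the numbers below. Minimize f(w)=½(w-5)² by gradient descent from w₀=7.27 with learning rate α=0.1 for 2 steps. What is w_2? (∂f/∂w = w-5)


step 1: grad = 7.27-5 = 2.27; w = 7.27 - 0.1·(2.27) = 7.043
step 2: grad = 7.043-5 = 2.043; w = 7.043 - 0.1·(2.043) = 6.8387

6.8387


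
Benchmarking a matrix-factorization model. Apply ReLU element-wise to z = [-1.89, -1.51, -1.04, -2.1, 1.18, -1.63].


ReLU(-1.89) = max(0, -1.89) = 0.0
ReLU(-1.51) = max(0, -1.51) = 0.0
ReLU(-1.04) = max(0, -1.04) = 0.0
ReLU(-2.1) = max(0, -2.1) = 0.0
ReLU(1.18) = max(0, 1.18) = 1.18
ReLU(-1.63) = max(0, -1.63) = 0.0
result = [0.0, 0.0, 0.0, 0.0, 1.18, 0.0]

[0.0, 0.0, 0.0, 0.0, 1.18, 0.0]


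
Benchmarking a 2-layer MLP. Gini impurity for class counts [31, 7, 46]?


Probabilities: [31/84, 7/84, 46/84] ≈ [0.369, 0.0833, 0.5476]
Σpᵢ² = (961 + 49 + 2116)/84² = 3126/7056
Gini = 1 - Σpᵢ² = 1 - 3126/7056 = 0.557

0.557


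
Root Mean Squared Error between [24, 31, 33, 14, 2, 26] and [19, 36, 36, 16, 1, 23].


MSE = 73/6 = 12.1667
RMSE = √(73/6) = 3.4881

3.4881


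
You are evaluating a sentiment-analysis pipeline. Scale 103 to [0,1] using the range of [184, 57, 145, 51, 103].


min=51, max=184
(103-51)/(184-51) = 52/133 = 0.391

0.391


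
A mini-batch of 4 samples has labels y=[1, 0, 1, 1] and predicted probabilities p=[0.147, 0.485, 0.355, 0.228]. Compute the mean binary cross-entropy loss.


L[0] = -ln(0.147) = 1.9173
L[1] = -ln(1-0.485) = -ln(0.515) = 0.6636
L[2] = -ln(0.355) = 1.0356
L[3] = -ln(0.228) = 1.4784
mean = (1.9173 + 0.6636 + 1.0356 + 1.4784)/4 = 1.2737

1.2737


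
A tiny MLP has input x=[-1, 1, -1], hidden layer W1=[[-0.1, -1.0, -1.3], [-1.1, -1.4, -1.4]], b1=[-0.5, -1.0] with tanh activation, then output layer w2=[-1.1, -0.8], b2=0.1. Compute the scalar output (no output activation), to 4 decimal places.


z1[0] = (-0.1)·(-1) + (-1.0)·(1) + (-1.3)·(-1) - 0.5 = -0.1
z1[1] = (-1.1)·(-1) + (-1.4)·(1) + (-1.4)·(-1) - 1.0 = 0.1
h = tanh(z1) = [-0.0997, 0.0997]
output = (-1.1)·(-0.0997) + (-0.8)·(0.0997) + 0.1 = 0.1299

0.1299


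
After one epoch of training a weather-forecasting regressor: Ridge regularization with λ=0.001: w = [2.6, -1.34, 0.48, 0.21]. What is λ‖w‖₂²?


‖w‖₂² = (2.6)² + (-1.34)² + (0.48)² + (0.21)²
     = 6.76 + 1.7956 + 0.2304 + 0.0441
     = 8.8301
λ·‖w‖₂² = 0.001·8.8301 = 0.00883

0.00883


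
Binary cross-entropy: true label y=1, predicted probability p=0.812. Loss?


BCE = -[y·ln(p) + (1-y)·ln(1-p)]
= -1·ln(0.812) - 0
= -ln(0.812) = 0.2083

0.2083


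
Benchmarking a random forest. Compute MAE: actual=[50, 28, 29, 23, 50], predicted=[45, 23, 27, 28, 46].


Absolute errors: |50-45|=5, |28-23|=5, |29-27|=2, |23-28|=5, |50-46|=4
Sum = 21
MAE = 21/5 = 21/5

21/5


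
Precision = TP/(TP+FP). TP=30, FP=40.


Precision = TP/(TP+FP)
= 30/(30+40)
= 30/70 = 42.86%

42.86%


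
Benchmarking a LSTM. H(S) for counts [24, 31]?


Probabilities: [24/55, 31/55] ≈ [0.4364, 0.5636]
H = -((24/55)·log₂(24/55) + (31/55)·log₂(31/55))
  = 0.9883 bits

0.9883 bits


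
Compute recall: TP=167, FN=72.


Recall = TP/(TP+FN)
= 167/(167+72)
= 167/239 = 69.87%

69.87%


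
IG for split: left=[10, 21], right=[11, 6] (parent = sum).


Parent = [21, 27], H_parent = 0.9887
H_left = 0.9072 (n=31), H_right = 0.9367 (n=17)
H_children = (31/48)·0.9072 + (17/48)·0.9367 = 0.9176
IG = 0.9887 - 0.9176 = 0.0711

0.0711


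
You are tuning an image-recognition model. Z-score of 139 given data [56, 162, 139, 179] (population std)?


μ = 134, σ = 47.2176
z = (139 - 134)/47.2176 = 0.1059

0.1059


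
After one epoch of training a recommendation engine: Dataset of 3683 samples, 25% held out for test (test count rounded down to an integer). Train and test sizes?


Test = ⌊3683·25/100⌋ = 920
Train = 3683 - 920 = 2763

Train: 2763, Test: 920


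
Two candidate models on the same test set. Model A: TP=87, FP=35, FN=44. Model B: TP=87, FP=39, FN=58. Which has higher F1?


Model A: P=87/122=0.7131, R=87/131=0.6641, F1=2PR/(P+R)=2TP/(2TP+FP+FN)=174/253=0.6877
Model B: P=87/126=0.6905, R=87/145=0.6, F1=2PR/(P+R)=2TP/(2TP+FP+FN)=174/271=0.6421
0.6877 > 0.6421 → Model A

Model A


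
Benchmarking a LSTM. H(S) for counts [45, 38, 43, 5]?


Probabilities: [45/131, 38/131, 43/131, 5/131] ≈ [0.3435, 0.2901, 0.3282, 0.0382]
H = -((45/131)·log₂(45/131) + (38/131)·log₂(38/131) + (43/131)·log₂(43/131) + (5/131)·log₂(5/131))
  = 1.7548 bits

1.7548 bits


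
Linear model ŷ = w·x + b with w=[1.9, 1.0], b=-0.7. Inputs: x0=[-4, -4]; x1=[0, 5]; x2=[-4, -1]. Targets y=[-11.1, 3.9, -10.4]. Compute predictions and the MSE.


ŷ0 = (1.9)·(-4) + (1.0)·(-4) - 0.7 = -12.3
ŷ1 = (1.9)·(0) + (1.0)·(5) - 0.7 = 4.3
ŷ2 = (1.9)·(-4) + (1.0)·(-1) - 0.7 = -9.3
errors² = [1.44, 0.16, 1.21]
MSE = 2.8100/3 = 0.9367

0.9367


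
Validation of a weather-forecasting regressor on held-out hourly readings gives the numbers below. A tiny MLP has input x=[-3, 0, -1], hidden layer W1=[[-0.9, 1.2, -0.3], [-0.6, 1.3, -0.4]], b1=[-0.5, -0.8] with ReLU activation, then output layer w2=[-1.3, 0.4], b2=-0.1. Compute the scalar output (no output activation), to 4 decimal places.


z1[0] = (-0.9)·(-3) + (1.2)·(0) + (-0.3)·(-1) - 0.5 = 2.5
z1[1] = (-0.6)·(-3) + (1.3)·(0) + (-0.4)·(-1) - 0.8 = 1.4
h = ReLU(z1) = [2.5, 1.4]
output = (-1.3)·(2.5) + (0.4)·(1.4) - 0.1 = -2.79

-2.79


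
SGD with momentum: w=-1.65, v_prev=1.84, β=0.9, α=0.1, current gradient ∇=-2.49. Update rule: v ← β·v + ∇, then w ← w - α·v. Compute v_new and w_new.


v_new = 0.9·1.84 - 2.49 = 1.656 - 2.49 = -0.834
w_new = -1.65 - 0.1·-0.834 = -1.65 + 0.0834 = -1.5666

v_new=-0.834, w_new=-1.5666


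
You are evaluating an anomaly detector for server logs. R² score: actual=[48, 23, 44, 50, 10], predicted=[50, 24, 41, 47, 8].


ȳ = 35
SS_res = Σ(y-ŷ)² = 27
SS_tot = Σ(y-ȳ)² = 1244
R² = 1 - SS_res/SS_tot = 1 - 0.0217 = 0.9783

0.9783


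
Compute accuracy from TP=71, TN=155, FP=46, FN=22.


Accuracy = (TP+TN)/(TP+TN+FP+FN)
= (71+155)/(294)
= 226/294 = 76.87%

76.87%


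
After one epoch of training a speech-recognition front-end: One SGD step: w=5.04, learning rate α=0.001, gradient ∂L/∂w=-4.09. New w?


w_new = w - α·∇
= 5.04 - 0.001·-4.09
= 5.04 + 0.00409
= 5.04409

5.04409


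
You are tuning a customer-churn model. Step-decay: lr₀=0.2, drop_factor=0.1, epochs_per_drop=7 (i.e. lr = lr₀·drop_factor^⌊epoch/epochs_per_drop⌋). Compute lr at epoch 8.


n_drops = ⌊8/7⌋ = 1
lr = 0.2·0.1^1 = 0.2·0.1 = 0.02

0.02


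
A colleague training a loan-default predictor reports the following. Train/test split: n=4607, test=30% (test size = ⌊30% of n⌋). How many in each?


Test = ⌊4607·30/100⌋ = 1382
Train = 4607 - 1382 = 3225

Train: 3225, Test: 1382


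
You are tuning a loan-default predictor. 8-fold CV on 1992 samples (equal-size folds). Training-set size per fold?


Fold size = 1992/8 = 249
Training per fold = 1992 - 249 = 1743

1743


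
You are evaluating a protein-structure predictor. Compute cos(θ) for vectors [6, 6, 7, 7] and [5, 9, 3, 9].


A·B = 6·5 + 6·9 + 7·3 + 7·9 = 168
‖A‖ = √170 = 13.0384, ‖B‖ = √196 = 14
cos = 168/(√170·√196) = 168/√33320 = 0.9204

0.9204


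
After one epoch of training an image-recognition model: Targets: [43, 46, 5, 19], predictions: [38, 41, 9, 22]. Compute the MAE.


Absolute errors: |43-38|=5, |46-41|=5, |5-9|=4, |19-22|=3
Sum = 17
MAE = 17/4 = 17/4

17/4


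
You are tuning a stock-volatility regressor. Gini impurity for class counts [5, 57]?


Probabilities: [5/62, 57/62] ≈ [0.0806, 0.9194]
Σpᵢ² = (25 + 3249)/62² = 3274/3844
Gini = 1 - Σpᵢ² = 1 - 3274/3844 = 0.1483

0.1483


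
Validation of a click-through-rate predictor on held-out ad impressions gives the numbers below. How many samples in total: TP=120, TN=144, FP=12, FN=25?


Total = TP + TN + FP + FN
= 120 + 144 + 12 + 25
= 301
(Predicted positive: 132, predicted negative: 169)

301


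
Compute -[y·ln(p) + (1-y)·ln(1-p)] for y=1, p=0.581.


BCE = -[y·ln(p) + (1-y)·ln(1-p)]
= -1·ln(0.581) - 0
= -ln(0.581) = 0.543

0.543


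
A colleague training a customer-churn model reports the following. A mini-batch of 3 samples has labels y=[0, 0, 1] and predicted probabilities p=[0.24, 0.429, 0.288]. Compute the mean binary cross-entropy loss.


L[0] = -ln(1-0.24) = -ln(0.76) = 0.2744
L[1] = -ln(1-0.429) = -ln(0.571) = 0.5604
L[2] = -ln(0.288) = 1.2448
mean = (0.2744 + 0.5604 + 1.2448)/3 = 0.6932

0.6932


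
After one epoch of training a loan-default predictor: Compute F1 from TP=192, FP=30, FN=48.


Precision = 192/222 = 0.8649
Recall = 192/240 = 0.8
F1 = 2·P·R/(P+R) = 2·TP/(2·TP+FP+FN) = 384/(384+30+48) = 384/462 = 0.8312

0.8312


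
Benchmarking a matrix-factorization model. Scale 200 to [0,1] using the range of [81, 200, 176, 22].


min=22, max=200
(200-22)/(200-22) = 178/178 = 1.0

1.0


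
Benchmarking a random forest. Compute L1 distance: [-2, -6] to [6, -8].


d = |-2-6| + |-6+ 8|
  = 8 + 2
  = 10

10


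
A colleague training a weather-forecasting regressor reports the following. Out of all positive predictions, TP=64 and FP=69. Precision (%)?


Precision = TP/(TP+FP)
= 64/(64+69)
= 64/133 = 48.12%

48.12%


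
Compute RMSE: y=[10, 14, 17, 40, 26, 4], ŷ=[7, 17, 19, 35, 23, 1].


MSE = 65/6 = 10.8333
RMSE = √(65/6) = 3.2914

3.2914


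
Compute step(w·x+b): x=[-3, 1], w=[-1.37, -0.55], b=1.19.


z = (-3)·(-1.37) + (1)·(-0.55) + 1.19
  = 4.75
step(z) = 1 (z≥0)

1


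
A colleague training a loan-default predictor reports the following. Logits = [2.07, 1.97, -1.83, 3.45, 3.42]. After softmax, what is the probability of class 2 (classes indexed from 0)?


Exponentials: e^2.07=7.9248, e^1.97=7.1707, e^-1.83=0.1604, e^3.45=31.5004, e^3.42=30.5694
Sum = 77.3257
Softmax = [0.1025, 0.0927, 0.0021, 0.4074, 0.3953]
p[2] = 0.1604/77.3257 = 0.0021

0.0021


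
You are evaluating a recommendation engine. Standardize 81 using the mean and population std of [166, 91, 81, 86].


μ = 106, σ = 34.821
z = (81 - 106)/34.821 = -0.718

-0.718


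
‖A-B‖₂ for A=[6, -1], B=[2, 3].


d = √((6-2)² + (-1-3)²)
  = √(16 + 16)
  = √32 = 5.6569

5.6569


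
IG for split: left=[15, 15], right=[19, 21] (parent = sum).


Parent = [34, 36], H_parent = 0.9994
H_left = 1 (n=30), H_right = 0.9982 (n=40)
H_children = (30/70)·1 + (40/70)·0.9982 = 0.999
IG = 0.9994 - 0.999 = 0.0004

0.0004


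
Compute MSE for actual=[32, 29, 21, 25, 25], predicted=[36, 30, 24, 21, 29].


Squared errors: (32-36)²=16, (29-30)²=1, (21-24)²=9, (25-21)²=16, (25-29)²=16
Sum = 58
MSE = 58/5 = 58/5

58/5


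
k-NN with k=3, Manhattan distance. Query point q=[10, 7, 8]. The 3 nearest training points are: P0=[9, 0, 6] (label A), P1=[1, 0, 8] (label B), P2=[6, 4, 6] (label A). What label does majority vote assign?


d(q,P0) = 10  (label A)
d(q,P1) = 16  (label B)
d(q,P2) = 9  (label A)
Votes: A=2, B=1
Majority → A

A


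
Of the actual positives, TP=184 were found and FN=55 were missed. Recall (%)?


Recall = TP/(TP+FN)
= 184/(184+55)
= 184/239 = 76.99%

76.99%


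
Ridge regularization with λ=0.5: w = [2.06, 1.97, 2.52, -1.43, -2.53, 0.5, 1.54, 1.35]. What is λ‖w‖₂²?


‖w‖₂² = (2.06)² + (1.97)² + (2.52)² + (-1.43)² + (-2.53)² + (0.5)² + (1.54)² + (1.35)²
     = 4.2436 + 3.8809 + 6.3504 + 2.0449 + 6.4009 + 0.25 + 2.3716 + 1.8225
     = 27.3648
λ·‖w‖₂² = 0.5·27.3648 = 13.6824

13.6824


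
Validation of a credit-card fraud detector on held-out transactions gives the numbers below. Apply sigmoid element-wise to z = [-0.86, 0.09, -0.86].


σ(-0.86) = 1/(1+e^0.86) = 0.2973
σ(0.09) = 1/(1+e^-0.09) = 0.5225
σ(-0.86) = 1/(1+e^0.86) = 0.2973
result = [0.2973, 0.5225, 0.2973]

[0.2973, 0.5225, 0.2973]


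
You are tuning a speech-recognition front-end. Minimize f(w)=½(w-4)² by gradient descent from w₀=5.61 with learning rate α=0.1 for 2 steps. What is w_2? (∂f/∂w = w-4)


step 1: grad = 5.61-4 = 1.61; w = 5.61 - 0.1·(1.61) = 5.449
step 2: grad = 5.449-4 = 1.449; w = 5.449 - 0.1·(1.449) = 5.3041

5.3041


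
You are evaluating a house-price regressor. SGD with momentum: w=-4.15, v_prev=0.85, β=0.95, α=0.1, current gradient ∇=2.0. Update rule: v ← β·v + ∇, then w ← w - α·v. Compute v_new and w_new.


v_new = 0.95·0.85 + 2.0 = 0.8075 + 2.0 = 2.8075
w_new = -4.15 - 0.1·2.8075 = -4.15 - 0.28075 = -4.43075

v_new=2.8075, w_new=-4.43075


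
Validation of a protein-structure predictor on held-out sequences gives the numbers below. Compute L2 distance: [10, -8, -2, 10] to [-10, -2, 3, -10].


d = √((10+ 10)² + (-8+ 2)² + (-2-3)² + (10+ 10)²)
  = √(400 + 36 + 25 + 400)
  = √861 = 29.3428

29.3428


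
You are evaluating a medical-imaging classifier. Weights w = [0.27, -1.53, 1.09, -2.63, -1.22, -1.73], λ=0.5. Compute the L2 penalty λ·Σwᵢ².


‖w‖₂² = (0.27)² + (-1.53)² + (1.09)² + (-2.63)² + (-1.22)² + (-1.73)²
     = 0.0729 + 2.3409 + 1.1881 + 6.9169 + 1.4884 + 2.9929
     = 15.0001
λ·‖w‖₂² = 0.5·15.0001 = 7.50005

7.50005


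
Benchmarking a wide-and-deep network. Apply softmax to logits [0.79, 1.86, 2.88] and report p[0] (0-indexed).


Exponentials: e^0.79=2.2034, e^1.86=6.4237, e^2.88=17.8143
Sum = 26.4414
Softmax = [0.0833, 0.2429, 0.6737]
p[0] = 2.2034/26.4414 = 0.0833

0.0833


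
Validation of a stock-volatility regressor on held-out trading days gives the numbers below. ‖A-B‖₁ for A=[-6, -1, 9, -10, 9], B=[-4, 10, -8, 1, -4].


d = |-6+ 4| + |-1-10| + |9+ 8| + |-10-1| + |9+ 4|
  = 2 + 11 + 17 + 11 + 13
  = 54

54


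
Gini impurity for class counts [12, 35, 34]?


Probabilities: [12/81, 35/81, 34/81] ≈ [0.1481, 0.4321, 0.4198]
Σpᵢ² = (144 + 1225 + 1156)/81² = 2525/6561
Gini = 1 - Σpᵢ² = 1 - 2525/6561 = 0.6152

0.6152


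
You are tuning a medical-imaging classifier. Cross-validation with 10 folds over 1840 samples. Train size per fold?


Fold size = 1840/10 = 184
Training per fold = 1840 - 184 = 1656

1656


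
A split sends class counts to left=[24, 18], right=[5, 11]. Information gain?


Parent = [29, 29], H_parent = 1
H_left = 0.9852 (n=42), H_right = 0.896 (n=16)
H_children = (42/58)·0.9852 + (16/58)·0.896 = 0.9606
IG = 1 - 0.9606 = 0.0394

0.0394


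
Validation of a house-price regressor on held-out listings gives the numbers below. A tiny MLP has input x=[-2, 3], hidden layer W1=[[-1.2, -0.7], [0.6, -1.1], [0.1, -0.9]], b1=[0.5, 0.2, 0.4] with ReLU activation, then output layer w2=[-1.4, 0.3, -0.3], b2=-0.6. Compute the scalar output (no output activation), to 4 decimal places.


z1[0] = (-1.2)·(-2) + (-0.7)·(3) + 0.5 = 0.8
z1[1] = (0.6)·(-2) + (-1.1)·(3) + 0.2 = -4.3
z1[2] = (0.1)·(-2) + (-0.9)·(3) + 0.4 = -2.5
h = ReLU(z1) = [0.8, 0.0, 0.0]
output = (-1.4)·(0.8) + (0.3)·(0.0) + (-0.3)·(0.0) - 0.6 = -1.72

-1.72


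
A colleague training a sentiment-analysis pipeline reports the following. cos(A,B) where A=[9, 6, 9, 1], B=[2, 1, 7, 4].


A·B = 9·2 + 6·1 + 9·7 + 1·4 = 91
‖A‖ = √199 = 14.1067, ‖B‖ = √70 = 8.3666
cos = 91/(√199·√70) = 91/√13930 = 0.771

0.771


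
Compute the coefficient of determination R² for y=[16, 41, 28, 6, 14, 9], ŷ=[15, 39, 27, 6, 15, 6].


ȳ = 19
SS_res = Σ(y-ŷ)² = 16
SS_tot = Σ(y-ȳ)² = 868
R² = 1 - SS_res/SS_tot = 1 - 0.0184 = 0.9816

0.9816


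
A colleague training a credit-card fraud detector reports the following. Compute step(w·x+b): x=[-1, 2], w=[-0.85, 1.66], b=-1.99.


z = (-1)·(-0.85) + (2)·(1.66) - 1.99
  = 2.18
step(z) = 1 (z≥0)

1


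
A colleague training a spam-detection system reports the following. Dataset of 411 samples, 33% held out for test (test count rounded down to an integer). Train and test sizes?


Test = ⌊411·33/100⌋ = 135
Train = 411 - 135 = 276

Train: 276, Test: 135


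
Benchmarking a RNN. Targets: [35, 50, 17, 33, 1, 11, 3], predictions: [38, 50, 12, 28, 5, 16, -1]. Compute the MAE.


Absolute errors: |35-38|=3, |50-50|=0, |17-12|=5, |33-28|=5, |1-5|=4, |11-16|=5, |3+ 1|=4
Sum = 26
MAE = 26/7 = 26/7

26/7


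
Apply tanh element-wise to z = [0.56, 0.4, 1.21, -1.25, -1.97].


tanh(0.56) = 0.508
tanh(0.4) = 0.3799
tanh(1.21) = 0.8367
tanh(-1.25) = -0.8483
tanh(-1.97) = -0.9618
result = [0.508, 0.3799, 0.8367, -0.8483, -0.9618]

[0.508, 0.3799, 0.8367, -0.8483, -0.9618]


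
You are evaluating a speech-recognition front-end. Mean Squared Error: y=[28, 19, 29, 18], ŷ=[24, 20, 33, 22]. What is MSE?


Squared errors: (28-24)²=16, (19-20)²=1, (29-33)²=16, (18-22)²=16
Sum = 49
MSE = 49/4 = 49/4

49/4


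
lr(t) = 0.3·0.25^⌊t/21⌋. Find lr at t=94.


n_drops = ⌊94/21⌋ = 4
lr = 0.3·0.25^4 = 0.3·0.00390625 = 0.001171875

0.001171875


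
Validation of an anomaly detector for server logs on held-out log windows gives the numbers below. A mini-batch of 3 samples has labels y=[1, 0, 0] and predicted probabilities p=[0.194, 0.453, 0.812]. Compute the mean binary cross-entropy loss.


L[0] = -ln(0.194) = 1.6399
L[1] = -ln(1-0.453) = -ln(0.547) = 0.6033
L[2] = -ln(1-0.812) = -ln(0.188) = 1.6713
mean = (1.6399 + 0.6033 + 1.6713)/3 = 1.3048

1.3048


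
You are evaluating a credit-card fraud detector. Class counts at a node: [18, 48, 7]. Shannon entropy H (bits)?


Probabilities: [18/73, 48/73, 7/73] ≈ [0.2466, 0.6575, 0.0959]
H = -((18/73)·log₂(18/73) + (48/73)·log₂(48/73) + (7/73)·log₂(7/73))
  = 1.2201 bits

1.2201 bits


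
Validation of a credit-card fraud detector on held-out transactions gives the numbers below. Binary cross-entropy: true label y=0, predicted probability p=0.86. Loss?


BCE = -[y·ln(p) + (1-y)·ln(1-p)]
= -0 - 1·ln(1-0.86)
= -ln(0.14) = 1.9661

1.9661


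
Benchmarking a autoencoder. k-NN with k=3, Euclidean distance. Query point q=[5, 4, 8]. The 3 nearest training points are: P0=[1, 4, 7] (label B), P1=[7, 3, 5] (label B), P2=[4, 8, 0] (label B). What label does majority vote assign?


d(q,P0) = 4.1231  (label B)
d(q,P1) = 3.7417  (label B)
d(q,P2) = 9.0  (label B)
Votes: A=0, B=3
Majority → B

B


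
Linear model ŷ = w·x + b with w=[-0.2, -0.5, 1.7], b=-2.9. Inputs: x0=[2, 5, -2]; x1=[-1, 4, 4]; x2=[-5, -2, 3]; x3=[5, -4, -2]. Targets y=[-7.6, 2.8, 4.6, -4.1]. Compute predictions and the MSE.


ŷ0 = (-0.2)·(2) + (-0.5)·(5) + (1.7)·(-2) - 2.9 = -9.2
ŷ1 = (-0.2)·(-1) + (-0.5)·(4) + (1.7)·(4) - 2.9 = 2.1
ŷ2 = (-0.2)·(-5) + (-0.5)·(-2) + (1.7)·(3) - 2.9 = 4.2
ŷ3 = (-0.2)·(5) + (-0.5)·(-4) + (1.7)·(-2) - 2.9 = -5.3
errors² = [2.56, 0.49, 0.16, 1.44]
MSE = 4.6500/4 = 1.1625

1.1625


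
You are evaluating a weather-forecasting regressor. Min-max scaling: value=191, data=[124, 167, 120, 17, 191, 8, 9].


min=8, max=191
(191-8)/(191-8) = 183/183 = 1.0

1.0


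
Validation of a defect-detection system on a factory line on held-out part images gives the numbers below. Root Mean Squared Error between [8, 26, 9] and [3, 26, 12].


MSE = 34/3 = 11.3333
RMSE = √(34/3) = 3.3665

3.3665


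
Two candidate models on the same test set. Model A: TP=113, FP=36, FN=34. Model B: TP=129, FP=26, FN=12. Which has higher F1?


Model A: P=113/149=0.7584, R=113/147=0.7687, F1=2PR/(P+R)=2TP/(2TP+FP+FN)=226/296=0.7635
Model B: P=129/155=0.8323, R=129/141=0.9149, F1=2PR/(P+R)=2TP/(2TP+FP+FN)=258/296=0.8716
0.7635 < 0.8716 → Model B

Model B


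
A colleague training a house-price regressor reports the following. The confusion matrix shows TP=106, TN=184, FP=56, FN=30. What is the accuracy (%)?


Accuracy = (TP+TN)/(TP+TN+FP+FN)
= (106+184)/(376)
= 290/376 = 77.13%

77.13%


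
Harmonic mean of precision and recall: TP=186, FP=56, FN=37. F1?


Precision = 186/242 = 0.7686
Recall = 186/223 = 0.8341
F1 = 2·P·R/(P+R) = 2·TP/(2·TP+FP+FN) = 372/(372+56+37) = 372/465 = 0.8

0.8


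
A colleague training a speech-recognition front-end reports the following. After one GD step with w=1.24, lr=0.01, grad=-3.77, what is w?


w_new = w - α·∇
= 1.24 - 0.01·-3.77
= 1.24 + 0.0377
= 1.2777

1.2777


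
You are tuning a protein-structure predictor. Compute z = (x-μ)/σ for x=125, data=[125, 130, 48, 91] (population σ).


μ = 98.5, σ = 32.791
z = (125 - 98.5)/32.791 = 0.8081

0.8081


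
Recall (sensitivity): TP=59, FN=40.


Recall = TP/(TP+FN)
= 59/(59+40)
= 59/99 = 59.6%

59.6%


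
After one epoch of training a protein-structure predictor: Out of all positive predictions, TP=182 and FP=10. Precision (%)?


Precision = TP/(TP+FP)
= 182/(182+10)
= 182/192 = 94.79%

94.79%


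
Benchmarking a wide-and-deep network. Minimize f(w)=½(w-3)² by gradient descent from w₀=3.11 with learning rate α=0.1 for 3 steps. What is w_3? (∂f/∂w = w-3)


step 1: grad = 3.11-3 = 0.11; w = 3.11 - 0.1·(0.11) = 3.099
step 2: grad = 3.099-3 = 0.099; w = 3.099 - 0.1·(0.099) = 3.0891
step 3: grad = 3.0891-3 = 0.0891; w = 3.0891 - 0.1·(0.0891) = 3.08019

3.08019


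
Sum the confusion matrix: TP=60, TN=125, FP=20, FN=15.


Total = TP + TN + FP + FN
= 60 + 125 + 20 + 15
= 220
(Predicted positive: 80, predicted negative: 140)

220


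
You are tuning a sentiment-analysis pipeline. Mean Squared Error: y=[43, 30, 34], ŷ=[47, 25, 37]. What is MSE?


Squared errors: (43-47)²=16, (30-25)²=25, (34-37)²=9
Sum = 50
MSE = 50/3 = 50/3

50/3


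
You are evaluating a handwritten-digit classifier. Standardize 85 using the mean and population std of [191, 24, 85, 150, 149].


μ = 119.8, σ = 58.6904
z = (85 - 119.8)/58.6904 = -0.5929

-0.5929


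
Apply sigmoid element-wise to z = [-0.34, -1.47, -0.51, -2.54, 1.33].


σ(-0.34) = 1/(1+e^0.34) = 0.4158
σ(-1.47) = 1/(1+e^1.47) = 0.1869
σ(-0.51) = 1/(1+e^0.51) = 0.3752
σ(-2.54) = 1/(1+e^2.54) = 0.0731
σ(1.33) = 1/(1+e^-1.33) = 0.7908
result = [0.4158, 0.1869, 0.3752, 0.0731, 0.7908]

[0.4158, 0.1869, 0.3752, 0.0731, 0.7908]


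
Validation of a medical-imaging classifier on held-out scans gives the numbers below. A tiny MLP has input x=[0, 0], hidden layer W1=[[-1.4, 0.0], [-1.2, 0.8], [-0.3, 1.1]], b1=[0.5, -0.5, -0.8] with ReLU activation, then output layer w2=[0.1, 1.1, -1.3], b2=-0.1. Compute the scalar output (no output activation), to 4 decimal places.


z1[0] = (-1.4)·(0) + (0.0)·(0) + 0.5 = 0.5
z1[1] = (-1.2)·(0) + (0.8)·(0) - 0.5 = -0.5
z1[2] = (-0.3)·(0) + (1.1)·(0) - 0.8 = -0.8
h = ReLU(z1) = [0.5, 0.0, 0.0]
output = (0.1)·(0.5) + (1.1)·(0.0) + (-1.3)·(0.0) - 0.1 = -0.05

-0.05


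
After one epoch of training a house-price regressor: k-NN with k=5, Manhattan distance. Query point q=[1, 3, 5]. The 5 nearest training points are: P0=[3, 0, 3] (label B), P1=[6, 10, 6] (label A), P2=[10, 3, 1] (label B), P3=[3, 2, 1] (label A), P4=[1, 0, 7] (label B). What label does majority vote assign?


d(q,P0) = 7  (label B)
d(q,P1) = 13  (label A)
d(q,P2) = 13  (label B)
d(q,P3) = 7  (label A)
d(q,P4) = 5  (label B)
Votes: A=2, B=3
Majority → B

B


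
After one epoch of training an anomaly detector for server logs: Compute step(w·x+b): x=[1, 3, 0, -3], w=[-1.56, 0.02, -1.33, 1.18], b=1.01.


z = (1)·(-1.56) + (3)·(0.02) + (0)·(-1.33) + (-3)·(1.18) + 1.01
  = -4.03
step(z) = 0 (z<0)

0


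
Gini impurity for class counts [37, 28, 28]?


Probabilities: [37/93, 28/93, 28/93] ≈ [0.3978, 0.3011, 0.3011]
Σpᵢ² = (1369 + 784 + 784)/93² = 2937/8649
Gini = 1 - Σpᵢ² = 1 - 2937/8649 = 0.6604

0.6604


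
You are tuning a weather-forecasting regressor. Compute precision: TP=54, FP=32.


Precision = TP/(TP+FP)
= 54/(54+32)
= 54/86 = 62.79%

62.79%


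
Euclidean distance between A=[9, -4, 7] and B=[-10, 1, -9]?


d = √((9+ 10)² + (-4-1)² + (7+ 9)²)
  = √(361 + 25 + 256)
  = √642 = 25.3377

25.3377


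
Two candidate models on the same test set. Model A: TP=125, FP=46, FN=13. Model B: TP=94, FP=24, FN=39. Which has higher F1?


Model A: P=125/171=0.731, R=125/138=0.9058, F1=2PR/(P+R)=2TP/(2TP+FP+FN)=250/309=0.8091
Model B: P=94/118=0.7966, R=94/133=0.7068, F1=2PR/(P+R)=2TP/(2TP+FP+FN)=188/251=0.749
0.8091 > 0.749 → Model A

Model A


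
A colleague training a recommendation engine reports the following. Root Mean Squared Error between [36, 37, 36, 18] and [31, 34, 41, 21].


MSE = 68/4 = 17
RMSE = √(68/4) = 4.1231

4.1231


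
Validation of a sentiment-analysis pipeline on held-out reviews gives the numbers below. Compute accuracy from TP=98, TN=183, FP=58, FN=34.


Accuracy = (TP+TN)/(TP+TN+FP+FN)
= (98+183)/(373)
= 281/373 = 75.34%

75.34%


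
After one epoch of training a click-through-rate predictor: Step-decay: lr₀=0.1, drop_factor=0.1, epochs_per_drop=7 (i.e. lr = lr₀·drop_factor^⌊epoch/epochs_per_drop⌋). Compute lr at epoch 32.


n_drops = ⌊32/7⌋ = 4
lr = 0.1·0.1^4 = 0.1·0.0001 = 0.00001

0.00001


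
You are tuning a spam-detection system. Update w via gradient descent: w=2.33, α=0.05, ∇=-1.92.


w_new = w - α·∇
= 2.33 - 0.05·-1.92
= 2.33 + 0.096
= 2.426

2.426


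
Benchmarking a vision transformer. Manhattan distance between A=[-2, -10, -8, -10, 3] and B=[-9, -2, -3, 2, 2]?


d = |-2+ 9| + |-10+ 2| + |-8+ 3| + |-10-2| + |3-2|
  = 7 + 8 + 5 + 12 + 1
  = 33

33


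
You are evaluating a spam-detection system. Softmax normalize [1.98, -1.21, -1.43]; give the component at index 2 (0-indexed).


Exponentials: e^1.98=7.2427, e^-1.21=0.2982, e^-1.43=0.2393
Sum = 7.7802
Softmax = [0.9309, 0.0383, 0.0308]
p[2] = 0.2393/7.7802 = 0.0308

0.0308


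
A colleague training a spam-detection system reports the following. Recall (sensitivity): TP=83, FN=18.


Recall = TP/(TP+FN)
= 83/(83+18)
= 83/101 = 82.18%

82.18%


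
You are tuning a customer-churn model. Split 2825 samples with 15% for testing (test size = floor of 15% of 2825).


Test = ⌊2825·15/100⌋ = 423
Train = 2825 - 423 = 2402

Train: 2402, Test: 423


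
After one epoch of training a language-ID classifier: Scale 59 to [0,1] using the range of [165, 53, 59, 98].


min=53, max=165
(59-53)/(165-53) = 6/112 = 0.0536

0.0536


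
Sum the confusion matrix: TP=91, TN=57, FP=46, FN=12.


Total = TP + TN + FP + FN
= 91 + 57 + 46 + 12
= 206
(Predicted positive: 137, predicted negative: 69)

206


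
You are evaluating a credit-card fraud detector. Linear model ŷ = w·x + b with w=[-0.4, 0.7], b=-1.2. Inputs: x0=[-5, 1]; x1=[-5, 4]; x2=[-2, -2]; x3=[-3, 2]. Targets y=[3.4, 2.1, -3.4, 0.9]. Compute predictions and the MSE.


ŷ0 = (-0.4)·(-5) + (0.7)·(1) - 1.2 = 1.5
ŷ1 = (-0.4)·(-5) + (0.7)·(4) - 1.2 = 3.6
ŷ2 = (-0.4)·(-2) + (0.7)·(-2) - 1.2 = -1.8
ŷ3 = (-0.4)·(-3) + (0.7)·(2) - 1.2 = 1.4
errors² = [3.61, 2.25, 2.56, 0.25]
MSE = 8.6700/4 = 2.1675

2.1675


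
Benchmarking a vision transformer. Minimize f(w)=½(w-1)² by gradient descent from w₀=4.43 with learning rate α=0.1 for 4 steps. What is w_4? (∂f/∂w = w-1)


step 1: grad = 4.43-1 = 3.43; w = 4.43 - 0.1·(3.43) = 4.087
step 2: grad = 4.087-1 = 3.087; w = 4.087 - 0.1·(3.087) = 3.7783
step 3: grad = 3.7783-1 = 2.7783; w = 3.7783 - 0.1·(2.7783) = 3.50047
step 4: grad = 3.50047-1 = 2.50047; w = 3.50047 - 0.1·(2.50047) = 3.250423

3.250423


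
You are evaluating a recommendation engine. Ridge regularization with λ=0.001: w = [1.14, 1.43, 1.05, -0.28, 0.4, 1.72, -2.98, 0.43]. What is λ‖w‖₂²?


‖w‖₂² = (1.14)² + (1.43)² + (1.05)² + (-0.28)² + (0.4)² + (1.72)² + (-2.98)² + (0.43)²
     = 1.2996 + 2.0449 + 1.1025 + 0.0784 + 0.16 + 2.9584 + 8.8804 + 0.1849
     = 16.7091
λ·‖w‖₂² = 0.001·16.7091 = 0.016709

0.016709


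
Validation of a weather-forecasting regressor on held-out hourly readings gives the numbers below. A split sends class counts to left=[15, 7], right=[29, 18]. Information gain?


Parent = [44, 25], H_parent = 0.9446
H_left = 0.9024 (n=22), H_right = 0.9601 (n=47)
H_children = (22/69)·0.9024 + (47/69)·0.9601 = 0.9417
IG = 0.9446 - 0.9417 = 0.0029

0.0029


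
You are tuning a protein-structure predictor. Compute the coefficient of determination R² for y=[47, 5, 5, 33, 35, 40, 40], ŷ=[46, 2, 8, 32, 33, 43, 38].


ȳ = 29.2857
SS_res = Σ(y-ŷ)² = 37
SS_tot = Σ(y-ȳ)² = 1769.43
R² = 1 - SS_res/SS_tot = 1 - 0.0209 = 0.9791

0.9791


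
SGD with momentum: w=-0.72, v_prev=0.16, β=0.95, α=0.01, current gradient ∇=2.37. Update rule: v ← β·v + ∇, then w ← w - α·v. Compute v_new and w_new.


v_new = 0.95·0.16 + 2.37 = 0.152 + 2.37 = 2.522
w_new = -0.72 - 0.01·2.522 = -0.72 - 0.02522 = -0.74522

v_new=2.522, w_new=-0.74522


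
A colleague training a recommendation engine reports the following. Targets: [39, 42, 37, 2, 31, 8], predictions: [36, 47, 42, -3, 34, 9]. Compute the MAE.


Absolute errors: |39-36|=3, |42-47|=5, |37-42|=5, |2+ 3|=5, |31-34|=3, |8-9|=1
Sum = 22
MAE = 22/6 = 11/3

11/3


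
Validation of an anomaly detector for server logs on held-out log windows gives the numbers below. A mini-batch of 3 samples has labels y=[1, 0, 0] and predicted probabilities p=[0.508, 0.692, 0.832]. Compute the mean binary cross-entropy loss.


L[0] = -ln(0.508) = 0.6773
L[1] = -ln(1-0.692) = -ln(0.308) = 1.1777
L[2] = -ln(1-0.832) = -ln(0.168) = 1.7838
mean = (0.6773 + 1.1777 + 1.7838)/3 = 1.2129

1.2129


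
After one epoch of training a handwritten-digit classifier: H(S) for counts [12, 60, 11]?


Probabilities: [12/83, 60/83, 11/83] ≈ [0.1446, 0.7229, 0.1325]
H = -((12/83)·log₂(12/83) + (60/83)·log₂(60/83) + (11/83)·log₂(11/83))
  = 1.1282 bits

1.1282 bits


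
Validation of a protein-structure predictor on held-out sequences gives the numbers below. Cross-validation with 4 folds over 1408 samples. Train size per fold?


Fold size = 1408/4 = 352
Training per fold = 1408 - 352 = 1056

1056


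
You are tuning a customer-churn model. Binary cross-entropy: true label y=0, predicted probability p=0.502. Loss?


BCE = -[y·ln(p) + (1-y)·ln(1-p)]
= -0 - 1·ln(1-0.502)
= -ln(0.498) = 0.6972

0.6972


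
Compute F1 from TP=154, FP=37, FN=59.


Precision = 154/191 = 0.8063
Recall = 154/213 = 0.723
F1 = 2·P·R/(P+R) = 2·TP/(2·TP+FP+FN) = 308/(308+37+59) = 308/404 = 0.7624

0.7624


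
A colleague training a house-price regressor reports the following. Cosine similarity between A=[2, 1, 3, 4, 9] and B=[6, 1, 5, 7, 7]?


A·B = 2·6 + 1·1 + 3·5 + 4·7 + 9·7 = 119
‖A‖ = √111 = 10.5357, ‖B‖ = √160 = 12.6491
cos = 119/(√111·√160) = 119/√17760 = 0.8929

0.8929


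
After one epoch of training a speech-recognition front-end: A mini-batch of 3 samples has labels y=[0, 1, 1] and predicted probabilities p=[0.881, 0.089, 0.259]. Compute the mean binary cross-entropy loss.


L[0] = -ln(1-0.881) = -ln(0.119) = 2.1286
L[1] = -ln(0.089) = 2.4191
L[2] = -ln(0.259) = 1.3509
mean = (2.1286 + 2.4191 + 1.3509)/3 = 1.9662

1.9662


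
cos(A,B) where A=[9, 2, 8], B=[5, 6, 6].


A·B = 9·5 + 2·6 + 8·6 = 105
‖A‖ = √149 = 12.2066, ‖B‖ = √97 = 9.8489
cos = 105/(√149·√97) = 105/√14453 = 0.8734

0.8734


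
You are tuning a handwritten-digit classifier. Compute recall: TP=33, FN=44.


Recall = TP/(TP+FN)
= 33/(33+44)
= 33/77 = 42.86%

42.86%


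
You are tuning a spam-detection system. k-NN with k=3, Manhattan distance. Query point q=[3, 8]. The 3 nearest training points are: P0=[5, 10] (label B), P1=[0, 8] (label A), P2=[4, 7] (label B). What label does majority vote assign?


d(q,P0) = 4  (label B)
d(q,P1) = 3  (label A)
d(q,P2) = 2  (label B)
Votes: A=1, B=2
Majority → B

B


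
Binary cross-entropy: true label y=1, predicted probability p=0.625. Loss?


BCE = -[y·ln(p) + (1-y)·ln(1-p)]
= -1·ln(0.625) - 0
= -ln(0.625) = 0.47

0.47


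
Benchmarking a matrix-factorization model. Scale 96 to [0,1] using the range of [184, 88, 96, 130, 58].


min=58, max=184
(96-58)/(184-58) = 38/126 = 0.3016

0.3016


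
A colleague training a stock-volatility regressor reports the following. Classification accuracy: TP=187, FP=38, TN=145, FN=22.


Accuracy = (TP+TN)/(TP+TN+FP+FN)
= (187+145)/(392)
= 332/392 = 84.69%

84.69%


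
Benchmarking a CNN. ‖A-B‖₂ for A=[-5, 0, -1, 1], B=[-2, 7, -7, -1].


d = √((-5+ 2)² + (0-7)² + (-1+ 7)² + (1+ 1)²)
  = √(9 + 49 + 36 + 4)
  = √98 = 9.8995

9.8995


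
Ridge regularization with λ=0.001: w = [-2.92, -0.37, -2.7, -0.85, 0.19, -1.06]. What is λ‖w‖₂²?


‖w‖₂² = (-2.92)² + (-0.37)² + (-2.7)² + (-0.85)² + (0.19)² + (-1.06)²
     = 8.5264 + 0.1369 + 7.29 + 0.7225 + 0.0361 + 1.1236
     = 17.8355
λ·‖w‖₂² = 0.001·17.8355 = 0.017836

0.017836


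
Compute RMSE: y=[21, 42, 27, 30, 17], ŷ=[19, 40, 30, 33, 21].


MSE = 42/5 = 8.4
RMSE = √(42/5) = 2.8983

2.8983


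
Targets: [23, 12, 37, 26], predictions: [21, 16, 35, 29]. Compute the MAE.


Absolute errors: |23-21|=2, |12-16|=4, |37-35|=2, |26-29|=3
Sum = 11
MAE = 11/4 = 11/4

11/4


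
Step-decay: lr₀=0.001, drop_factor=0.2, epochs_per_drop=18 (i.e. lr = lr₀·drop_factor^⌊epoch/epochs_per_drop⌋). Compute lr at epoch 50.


n_drops = ⌊50/18⌋ = 2
lr = 0.001·0.2^2 = 0.001·0.04 = 0.00004

0.00004


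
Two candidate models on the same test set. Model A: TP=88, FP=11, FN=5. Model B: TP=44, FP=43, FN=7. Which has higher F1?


Model A: P=88/99=0.8889, R=88/93=0.9462, F1=2PR/(P+R)=2TP/(2TP+FP+FN)=176/192=0.9167
Model B: P=44/87=0.5057, R=44/51=0.8627, F1=2PR/(P+R)=2TP/(2TP+FP+FN)=88/138=0.6377
0.9167 > 0.6377 → Model A

Model A


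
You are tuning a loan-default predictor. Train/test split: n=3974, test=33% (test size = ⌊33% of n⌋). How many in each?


Test = ⌊3974·33/100⌋ = 1311
Train = 3974 - 1311 = 2663

Train: 2663, Test: 1311


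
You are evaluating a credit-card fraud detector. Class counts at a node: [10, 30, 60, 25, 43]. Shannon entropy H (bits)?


Probabilities: [10/168, 30/168, 60/168, 25/168, 43/168] ≈ [0.0595, 0.1786, 0.3571, 0.1488, 0.256]
H = -((10/168)·log₂(10/168) + (30/168)·log₂(30/168) + (60/168)·log₂(60/168) + (25/168)·log₂(25/168) + (43/168)·log₂(43/168))
  = 2.1288 bits

2.1288 bits


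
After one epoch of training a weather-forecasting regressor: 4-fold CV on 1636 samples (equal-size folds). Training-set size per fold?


Fold size = 1636/4 = 409
Training per fold = 1636 - 409 = 1227

1227


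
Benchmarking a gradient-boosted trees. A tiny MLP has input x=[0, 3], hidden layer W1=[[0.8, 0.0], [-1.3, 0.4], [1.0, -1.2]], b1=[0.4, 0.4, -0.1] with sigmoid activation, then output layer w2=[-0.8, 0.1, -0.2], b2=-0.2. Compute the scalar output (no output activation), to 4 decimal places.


z1[0] = (0.8)·(0) + (0.0)·(3) + 0.4 = 0.4
z1[1] = (-1.3)·(0) + (0.4)·(3) + 0.4 = 1.6
z1[2] = (1.0)·(0) + (-1.2)·(3) - 0.1 = -3.7
h = sigmoid(z1) = [0.5987, 0.832, 0.0241]
output = (-0.8)·(0.5987) + (0.1)·(0.832) + (-0.2)·(0.0241) - 0.2 = -0.6006

-0.6006


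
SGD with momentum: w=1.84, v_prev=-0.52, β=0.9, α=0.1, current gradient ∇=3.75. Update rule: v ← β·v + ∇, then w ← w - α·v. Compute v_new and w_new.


v_new = 0.9·-0.52 + 3.75 = -0.468 + 3.75 = 3.282
w_new = 1.84 - 0.1·3.282 = 1.84 - 0.3282 = 1.5118

v_new=3.282, w_new=1.5118


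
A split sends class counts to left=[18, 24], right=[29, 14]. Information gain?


Parent = [47, 38], H_parent = 0.9919
H_left = 0.9852 (n=42), H_right = 0.9103 (n=43)
H_children = (42/85)·0.9852 + (43/85)·0.9103 = 0.9473
IG = 0.9919 - 0.9473 = 0.0446

0.0446


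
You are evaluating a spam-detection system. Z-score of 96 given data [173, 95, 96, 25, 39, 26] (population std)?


μ = 75.6667, σ = 52.6614
z = (96 - 75.6667)/52.6614 = 0.3861

0.3861


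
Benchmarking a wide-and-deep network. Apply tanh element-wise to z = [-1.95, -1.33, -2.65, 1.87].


tanh(-1.95) = -0.9603
tanh(-1.33) = -0.8692
tanh(-2.65) = -0.9901
tanh(1.87) = 0.9536
result = [-0.9603, -0.8692, -0.9901, 0.9536]

[-0.9603, -0.8692, -0.9901, 0.9536]


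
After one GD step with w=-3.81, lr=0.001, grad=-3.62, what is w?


w_new = w - α·∇
= -3.81 - 0.001·-3.62
= -3.81 + 0.00362
= -3.80638

-3.80638


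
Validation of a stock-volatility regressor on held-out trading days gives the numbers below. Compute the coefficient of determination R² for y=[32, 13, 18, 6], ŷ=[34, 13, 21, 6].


ȳ = 17.25
SS_res = Σ(y-ŷ)² = 13
SS_tot = Σ(y-ȳ)² = 362.75
R² = 1 - SS_res/SS_tot = 1 - 0.0358 = 0.9642

0.9642


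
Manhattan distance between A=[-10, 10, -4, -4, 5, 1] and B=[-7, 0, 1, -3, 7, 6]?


d = |-10+ 7| + |10-0| + |-4-1| + |-4+ 3| + |5-7| + |1-6|
  = 3 + 10 + 5 + 1 + 2 + 5
  = 26

26


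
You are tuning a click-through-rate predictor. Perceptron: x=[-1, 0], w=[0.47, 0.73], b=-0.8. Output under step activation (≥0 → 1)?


z = (-1)·(0.47) + (0)·(0.73) - 0.8
  = -1.27
step(z) = 0 (z<0)

0


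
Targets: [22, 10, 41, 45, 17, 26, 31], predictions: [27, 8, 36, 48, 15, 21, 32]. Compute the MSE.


Squared errors: (22-27)²=25, (10-8)²=4, (41-36)²=25, (45-48)²=9, (17-15)²=4, (26-21)²=25, (31-32)²=1
Sum = 93
MSE = 93/7 = 93/7

93/7


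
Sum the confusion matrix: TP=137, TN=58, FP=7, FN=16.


Total = TP + TN + FP + FN
= 137 + 58 + 7 + 16
= 218
(Predicted positive: 144, predicted negative: 74)

218


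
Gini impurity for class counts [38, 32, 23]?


Probabilities: [38/93, 32/93, 23/93] ≈ [0.4086, 0.3441, 0.2473]
Σpᵢ² = (1444 + 1024 + 529)/93² = 2997/8649
Gini = 1 - Σpᵢ² = 1 - 2997/8649 = 0.6535

0.6535


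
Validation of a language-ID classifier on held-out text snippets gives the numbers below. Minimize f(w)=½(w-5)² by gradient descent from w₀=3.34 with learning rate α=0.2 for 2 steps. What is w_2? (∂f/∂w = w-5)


step 1: grad = 3.34-5 = -1.66; w = 3.34 - 0.2·(-1.66) = 3.672
step 2: grad = 3.672-5 = -1.328; w = 3.672 - 0.2·(-1.328) = 3.9376

3.9376


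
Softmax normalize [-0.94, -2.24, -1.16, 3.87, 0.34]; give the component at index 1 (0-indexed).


Exponentials: e^-0.94=0.3906, e^-2.24=0.1065, e^-1.16=0.3135, e^3.87=47.9424, e^0.34=1.4049
Sum = 50.1579
Softmax = [0.0078, 0.0021, 0.0062, 0.9558, 0.028]
p[1] = 0.1065/50.1579 = 0.0021

0.0021


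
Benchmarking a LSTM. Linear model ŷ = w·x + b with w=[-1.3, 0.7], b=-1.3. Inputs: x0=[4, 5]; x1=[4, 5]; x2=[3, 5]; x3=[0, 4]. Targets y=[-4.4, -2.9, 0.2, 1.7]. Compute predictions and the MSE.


ŷ0 = (-1.3)·(4) + (0.7)·(5) - 1.3 = -3.0
ŷ1 = (-1.3)·(4) + (0.7)·(5) - 1.3 = -3.0
ŷ2 = (-1.3)·(3) + (0.7)·(5) - 1.3 = -1.7
ŷ3 = (-1.3)·(0) + (0.7)·(4) - 1.3 = 1.5
errors² = [1.96, 0.01, 3.61, 0.04]
MSE = 5.6200/4 = 1.405

1.405


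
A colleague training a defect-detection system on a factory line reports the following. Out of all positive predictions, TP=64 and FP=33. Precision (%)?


Precision = TP/(TP+FP)
= 64/(64+33)
= 64/97 = 65.98%

65.98%


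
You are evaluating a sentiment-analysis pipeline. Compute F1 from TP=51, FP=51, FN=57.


Precision = 51/102 = 0.5
Recall = 51/108 = 0.4722
F1 = 2·P·R/(P+R) = 2·TP/(2·TP+FP+FN) = 102/(102+51+57) = 102/210 = 0.4857

0.4857


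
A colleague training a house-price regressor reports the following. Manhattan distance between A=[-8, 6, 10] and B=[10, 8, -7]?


d = |-8-10| + |6-8| + |10+ 7|
  = 18 + 2 + 17
  = 37

37
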